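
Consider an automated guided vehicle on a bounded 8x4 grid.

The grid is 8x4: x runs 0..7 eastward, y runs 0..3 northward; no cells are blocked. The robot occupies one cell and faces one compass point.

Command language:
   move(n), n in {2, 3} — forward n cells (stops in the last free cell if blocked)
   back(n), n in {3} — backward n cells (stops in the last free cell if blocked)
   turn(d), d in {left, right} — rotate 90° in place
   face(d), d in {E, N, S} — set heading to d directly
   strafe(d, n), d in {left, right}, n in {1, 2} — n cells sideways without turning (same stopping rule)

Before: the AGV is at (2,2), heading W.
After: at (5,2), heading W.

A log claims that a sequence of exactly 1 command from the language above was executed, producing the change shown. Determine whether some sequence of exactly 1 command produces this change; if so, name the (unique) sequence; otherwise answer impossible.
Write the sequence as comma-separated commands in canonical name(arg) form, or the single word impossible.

back(3)

key: heading stays W — the single command does not turn
from: at (2,2), heading W
t=1 back(3) ⇒ at (5,2), heading W
no other 1-command option fits: unique.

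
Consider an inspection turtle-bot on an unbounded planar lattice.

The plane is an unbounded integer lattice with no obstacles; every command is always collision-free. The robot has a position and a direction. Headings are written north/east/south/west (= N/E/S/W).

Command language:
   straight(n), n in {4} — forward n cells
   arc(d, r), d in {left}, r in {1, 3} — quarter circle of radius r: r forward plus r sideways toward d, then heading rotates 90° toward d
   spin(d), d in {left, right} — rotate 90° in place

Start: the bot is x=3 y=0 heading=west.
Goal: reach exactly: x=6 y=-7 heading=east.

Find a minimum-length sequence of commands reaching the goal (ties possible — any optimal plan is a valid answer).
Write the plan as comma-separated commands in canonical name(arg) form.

spin(left), straight(4), arc(left, 3)

start: x=3 y=0 heading=west
[1] after spin(left): x=3 y=0 heading=south
[2] after straight(4): x=3 y=-4 heading=south
[3] after arc(left, 3): x=6 y=-7 heading=east
minimal: 3 command(s), checked below 3.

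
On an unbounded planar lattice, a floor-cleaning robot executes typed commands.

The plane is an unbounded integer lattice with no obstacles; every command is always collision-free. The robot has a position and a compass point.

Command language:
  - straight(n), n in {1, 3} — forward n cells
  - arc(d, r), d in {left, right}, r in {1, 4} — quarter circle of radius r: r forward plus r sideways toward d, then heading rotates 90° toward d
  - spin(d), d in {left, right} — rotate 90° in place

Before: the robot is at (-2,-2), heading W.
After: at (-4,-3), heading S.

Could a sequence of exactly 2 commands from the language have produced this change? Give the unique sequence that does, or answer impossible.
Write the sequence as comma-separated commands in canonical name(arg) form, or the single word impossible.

key: running arc(left, 1) before straight(1) would end elsewhere — order is forced
from: at (-2,-2), heading W
[1] after straight(1): at (-3,-2), heading W
[2] after arc(left, 1): at (-4,-3), heading S
no other 2-command option fits: unique.

straight(1), arc(left, 1)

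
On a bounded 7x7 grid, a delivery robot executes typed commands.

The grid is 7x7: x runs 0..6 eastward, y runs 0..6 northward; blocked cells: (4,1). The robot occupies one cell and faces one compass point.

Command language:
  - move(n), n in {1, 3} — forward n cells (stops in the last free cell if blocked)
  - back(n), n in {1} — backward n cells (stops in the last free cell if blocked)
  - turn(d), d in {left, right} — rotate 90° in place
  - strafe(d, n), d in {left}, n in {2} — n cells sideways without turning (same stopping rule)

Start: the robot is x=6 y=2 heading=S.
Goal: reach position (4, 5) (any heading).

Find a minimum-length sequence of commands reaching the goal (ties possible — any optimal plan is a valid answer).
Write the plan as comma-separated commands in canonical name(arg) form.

initial: x=6 y=2 heading=S
t=1 turn(right) ⇒ x=6 y=2 heading=W
t=2 turn(right) ⇒ x=6 y=2 heading=N
t=3 strafe(left, 2) ⇒ x=4 y=2 heading=N
t=4 move(3) ⇒ x=4 y=5 heading=N
nothing shorter than 4 reaches the goal.

turn(right), turn(right), strafe(left, 2), move(3)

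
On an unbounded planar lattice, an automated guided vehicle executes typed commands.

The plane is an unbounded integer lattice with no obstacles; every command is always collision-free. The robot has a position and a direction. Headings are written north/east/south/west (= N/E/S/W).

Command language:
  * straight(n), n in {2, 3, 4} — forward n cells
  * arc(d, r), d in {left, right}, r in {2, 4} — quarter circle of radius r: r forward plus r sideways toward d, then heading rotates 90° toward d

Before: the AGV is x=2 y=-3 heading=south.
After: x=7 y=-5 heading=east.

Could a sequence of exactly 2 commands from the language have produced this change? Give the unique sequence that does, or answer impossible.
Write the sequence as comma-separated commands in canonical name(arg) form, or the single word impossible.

arc(left, 2), straight(3)

key: cell and facing (now E) both changed — the 2 commands mix motion and turning
initial: x=2 y=-3 heading=south
step 1 (arc(left, 2)): x=4 y=-5 heading=east
step 2 (straight(3)): x=7 y=-5 heading=east
no other 2-command option fits: unique.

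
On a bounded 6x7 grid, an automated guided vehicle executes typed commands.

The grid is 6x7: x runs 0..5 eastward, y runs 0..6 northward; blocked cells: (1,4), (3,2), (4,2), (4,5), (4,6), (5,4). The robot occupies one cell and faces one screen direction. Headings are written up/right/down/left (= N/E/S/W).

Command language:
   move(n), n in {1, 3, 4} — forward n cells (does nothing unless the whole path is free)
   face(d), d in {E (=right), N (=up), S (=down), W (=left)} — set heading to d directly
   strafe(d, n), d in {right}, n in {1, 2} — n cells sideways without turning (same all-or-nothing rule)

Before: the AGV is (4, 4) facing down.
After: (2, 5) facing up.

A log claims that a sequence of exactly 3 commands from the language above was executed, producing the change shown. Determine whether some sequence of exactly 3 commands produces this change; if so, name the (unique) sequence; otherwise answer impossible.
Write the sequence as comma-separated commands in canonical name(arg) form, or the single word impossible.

strafe(right, 2), face(N), move(1)

key: order matters: swapping strafe(right, 2) and move(1) lands elsewhere
initial: (4, 4) facing down
step 1 (strafe(right, 2)): (2, 4) facing down
step 2 (face(N)): (2, 4) facing up
step 3 (move(1)): (2, 5) facing up
no rival 3-sequence matches.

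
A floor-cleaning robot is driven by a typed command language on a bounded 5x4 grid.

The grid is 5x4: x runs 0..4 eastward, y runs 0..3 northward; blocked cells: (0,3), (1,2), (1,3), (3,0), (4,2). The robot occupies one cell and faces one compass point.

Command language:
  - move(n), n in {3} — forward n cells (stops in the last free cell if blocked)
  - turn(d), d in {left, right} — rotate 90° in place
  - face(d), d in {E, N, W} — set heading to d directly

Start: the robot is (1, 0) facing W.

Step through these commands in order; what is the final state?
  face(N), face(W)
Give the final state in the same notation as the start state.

(1, 0) facing W

begin: (1, 0) facing W
t=1 face(N) ⇒ (1, 0) facing N
t=2 face(W) ⇒ (1, 0) facing W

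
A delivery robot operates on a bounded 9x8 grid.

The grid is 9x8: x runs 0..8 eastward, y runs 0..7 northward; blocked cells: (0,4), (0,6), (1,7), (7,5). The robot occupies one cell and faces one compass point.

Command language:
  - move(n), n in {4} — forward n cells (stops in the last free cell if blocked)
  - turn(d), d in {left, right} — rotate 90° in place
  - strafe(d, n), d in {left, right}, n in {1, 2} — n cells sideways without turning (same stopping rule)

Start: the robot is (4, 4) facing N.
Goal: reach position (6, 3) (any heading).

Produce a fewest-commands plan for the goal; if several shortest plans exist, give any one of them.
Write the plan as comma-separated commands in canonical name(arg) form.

initial: (4, 4) facing N
[1] after strafe(right, 2): (6, 4) facing N
[2] after turn(right): (6, 4) facing E
[3] after strafe(right, 1): (6, 3) facing E
shorter routes all fall short; 3 is best.

strafe(right, 2), turn(right), strafe(right, 1)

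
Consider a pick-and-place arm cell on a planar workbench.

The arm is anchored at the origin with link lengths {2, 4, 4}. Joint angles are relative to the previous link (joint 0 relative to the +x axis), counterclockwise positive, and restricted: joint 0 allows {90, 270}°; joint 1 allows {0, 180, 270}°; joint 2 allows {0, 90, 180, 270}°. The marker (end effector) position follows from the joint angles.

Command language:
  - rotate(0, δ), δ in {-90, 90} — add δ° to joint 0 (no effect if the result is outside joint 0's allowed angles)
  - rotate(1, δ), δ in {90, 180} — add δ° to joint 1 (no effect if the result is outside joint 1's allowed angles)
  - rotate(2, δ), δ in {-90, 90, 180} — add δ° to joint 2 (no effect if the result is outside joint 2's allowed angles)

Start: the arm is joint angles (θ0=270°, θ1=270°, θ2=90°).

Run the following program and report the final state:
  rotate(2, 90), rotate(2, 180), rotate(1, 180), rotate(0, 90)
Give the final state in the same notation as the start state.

initial: joint angles (θ0=270°, θ1=270°, θ2=90°)
t=1 rotate(2, 90) ⇒ joint angles (θ0=270°, θ1=270°, θ2=180°)
t=2 rotate(2, 180) ⇒ joint angles (θ0=270°, θ1=270°, θ2=0°)
t=3 rotate(1, 180) ⇒ joint angles (θ0=270°, θ1=270°, θ2=0°)
t=4 rotate(0, 90) ⇒ joint angles (θ0=270°, θ1=270°, θ2=0°)

joint angles (θ0=270°, θ1=270°, θ2=0°)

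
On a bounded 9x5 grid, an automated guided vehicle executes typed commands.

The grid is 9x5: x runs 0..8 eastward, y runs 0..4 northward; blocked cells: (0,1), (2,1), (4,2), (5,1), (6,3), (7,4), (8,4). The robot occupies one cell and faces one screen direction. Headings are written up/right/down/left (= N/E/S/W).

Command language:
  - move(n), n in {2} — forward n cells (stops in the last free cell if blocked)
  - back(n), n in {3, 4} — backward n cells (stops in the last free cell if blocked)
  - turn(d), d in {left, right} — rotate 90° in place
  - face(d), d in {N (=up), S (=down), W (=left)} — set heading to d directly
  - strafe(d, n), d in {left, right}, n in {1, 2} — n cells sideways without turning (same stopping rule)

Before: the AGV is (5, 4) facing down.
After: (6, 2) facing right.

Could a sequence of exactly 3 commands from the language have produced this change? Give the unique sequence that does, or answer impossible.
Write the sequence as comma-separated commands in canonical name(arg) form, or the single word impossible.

move(2), strafe(left, 1), turn(left)

key: cell and facing (now E) both changed — the 3 commands mix motion and turning
begin: (5, 4) facing down
[1] after move(2): (5, 2) facing down
[2] after strafe(left, 1): (6, 2) facing down
[3] after turn(left): (6, 2) facing right
no rival 3-sequence matches.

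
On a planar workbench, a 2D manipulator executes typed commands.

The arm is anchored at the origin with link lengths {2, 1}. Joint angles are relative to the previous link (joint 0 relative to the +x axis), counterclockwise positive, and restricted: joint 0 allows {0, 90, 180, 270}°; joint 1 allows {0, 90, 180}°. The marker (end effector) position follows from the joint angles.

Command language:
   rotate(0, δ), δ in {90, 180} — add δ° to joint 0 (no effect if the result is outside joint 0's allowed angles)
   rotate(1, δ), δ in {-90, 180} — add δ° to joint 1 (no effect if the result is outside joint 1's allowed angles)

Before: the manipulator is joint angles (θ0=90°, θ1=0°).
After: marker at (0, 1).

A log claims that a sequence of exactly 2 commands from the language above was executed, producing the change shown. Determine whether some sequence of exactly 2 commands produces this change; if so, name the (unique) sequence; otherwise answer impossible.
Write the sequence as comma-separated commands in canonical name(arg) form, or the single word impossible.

rotate(1, -90), rotate(1, 180)

key: order matters: swapping rotate(1, -90) and rotate(1, 180) lands elsewhere
start: joint angles (θ0=90°, θ1=0°)
t=1 rotate(1, -90) ⇒ joint angles (θ0=90°, θ1=0°)
t=2 rotate(1, 180) ⇒ joint angles (θ0=90°, θ1=180°)
no rival 2-sequence matches.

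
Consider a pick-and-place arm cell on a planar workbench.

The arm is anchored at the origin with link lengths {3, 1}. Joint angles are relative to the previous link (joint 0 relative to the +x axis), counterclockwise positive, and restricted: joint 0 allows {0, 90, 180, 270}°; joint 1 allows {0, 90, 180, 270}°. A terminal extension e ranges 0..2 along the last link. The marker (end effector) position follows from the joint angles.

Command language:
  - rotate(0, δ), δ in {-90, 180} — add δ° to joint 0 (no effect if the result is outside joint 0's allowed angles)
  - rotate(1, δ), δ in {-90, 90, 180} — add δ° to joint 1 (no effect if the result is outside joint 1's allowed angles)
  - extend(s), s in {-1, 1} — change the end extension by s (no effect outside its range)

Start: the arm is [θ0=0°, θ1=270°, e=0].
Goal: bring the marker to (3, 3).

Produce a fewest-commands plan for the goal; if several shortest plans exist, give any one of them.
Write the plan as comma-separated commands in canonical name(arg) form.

begin: [θ0=0°, θ1=270°, e=0]
[1] after extend(1): [θ0=0°, θ1=270°, e=1]
[2] after extend(1): [θ0=0°, θ1=270°, e=2]
[3] after rotate(1, 180): [θ0=0°, θ1=90°, e=2]
nothing shorter than 3 reaches the goal.

extend(1), extend(1), rotate(1, 180)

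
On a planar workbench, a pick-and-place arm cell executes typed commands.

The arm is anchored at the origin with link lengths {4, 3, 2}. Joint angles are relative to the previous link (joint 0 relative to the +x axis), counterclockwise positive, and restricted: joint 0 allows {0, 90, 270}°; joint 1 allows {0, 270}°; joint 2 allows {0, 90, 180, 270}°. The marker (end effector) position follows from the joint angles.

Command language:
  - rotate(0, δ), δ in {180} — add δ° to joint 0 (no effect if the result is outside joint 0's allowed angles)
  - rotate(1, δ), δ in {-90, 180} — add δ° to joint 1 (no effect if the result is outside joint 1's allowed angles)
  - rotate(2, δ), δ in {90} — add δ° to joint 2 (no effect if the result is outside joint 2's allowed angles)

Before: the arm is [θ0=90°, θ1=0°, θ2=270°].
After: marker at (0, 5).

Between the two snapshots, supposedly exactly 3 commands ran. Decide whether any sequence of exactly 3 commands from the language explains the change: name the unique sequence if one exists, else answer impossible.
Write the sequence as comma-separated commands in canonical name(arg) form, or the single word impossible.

initial: [θ0=90°, θ1=0°, θ2=270°]
step 1 (rotate(2, 90)): [θ0=90°, θ1=0°, θ2=0°]
step 2 (rotate(2, 90)): [θ0=90°, θ1=0°, θ2=90°]
step 3 (rotate(2, 90)): [θ0=90°, θ1=0°, θ2=180°]
no other 3-command option fits: unique.

rotate(2, 90), rotate(2, 90), rotate(2, 90)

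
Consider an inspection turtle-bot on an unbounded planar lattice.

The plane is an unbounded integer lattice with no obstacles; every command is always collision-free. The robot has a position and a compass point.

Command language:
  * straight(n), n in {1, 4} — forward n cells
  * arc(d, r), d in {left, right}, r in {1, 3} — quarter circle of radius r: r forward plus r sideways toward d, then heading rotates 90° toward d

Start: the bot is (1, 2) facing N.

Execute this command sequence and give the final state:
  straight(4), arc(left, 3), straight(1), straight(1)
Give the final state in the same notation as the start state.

(-4, 9) facing W

t0: (1, 2) facing N
[1] after straight(4): (1, 6) facing N
[2] after arc(left, 3): (-2, 9) facing W
[3] after straight(1): (-3, 9) facing W
[4] after straight(1): (-4, 9) facing W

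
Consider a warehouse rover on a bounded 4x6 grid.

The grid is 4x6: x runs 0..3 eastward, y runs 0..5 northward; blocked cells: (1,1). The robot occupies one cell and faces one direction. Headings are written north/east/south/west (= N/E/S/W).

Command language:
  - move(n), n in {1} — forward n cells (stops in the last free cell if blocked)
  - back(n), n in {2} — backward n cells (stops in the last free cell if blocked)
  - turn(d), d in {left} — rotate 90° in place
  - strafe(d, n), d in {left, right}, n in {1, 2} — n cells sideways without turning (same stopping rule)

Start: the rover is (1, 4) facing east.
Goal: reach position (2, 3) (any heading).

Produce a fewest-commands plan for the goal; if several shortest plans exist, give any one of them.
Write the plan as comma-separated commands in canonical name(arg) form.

move(1), strafe(right, 1)

t0: (1, 4) facing east
1. move(1) → (2, 4) facing east
2. strafe(right, 1) → (2, 3) facing east
no 1-step plan works, so 2 is optimal.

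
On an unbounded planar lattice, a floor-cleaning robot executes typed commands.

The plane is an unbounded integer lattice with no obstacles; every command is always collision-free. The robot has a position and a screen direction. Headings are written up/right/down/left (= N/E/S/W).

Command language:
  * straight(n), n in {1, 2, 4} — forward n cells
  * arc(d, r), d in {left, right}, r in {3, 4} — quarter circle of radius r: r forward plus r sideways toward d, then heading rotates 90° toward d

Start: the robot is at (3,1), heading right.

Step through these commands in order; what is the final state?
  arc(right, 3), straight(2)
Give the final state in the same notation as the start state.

start: at (3,1), heading right
1. arc(right, 3) → at (6,-2), heading down
2. straight(2) → at (6,-4), heading down

at (6,-4), heading down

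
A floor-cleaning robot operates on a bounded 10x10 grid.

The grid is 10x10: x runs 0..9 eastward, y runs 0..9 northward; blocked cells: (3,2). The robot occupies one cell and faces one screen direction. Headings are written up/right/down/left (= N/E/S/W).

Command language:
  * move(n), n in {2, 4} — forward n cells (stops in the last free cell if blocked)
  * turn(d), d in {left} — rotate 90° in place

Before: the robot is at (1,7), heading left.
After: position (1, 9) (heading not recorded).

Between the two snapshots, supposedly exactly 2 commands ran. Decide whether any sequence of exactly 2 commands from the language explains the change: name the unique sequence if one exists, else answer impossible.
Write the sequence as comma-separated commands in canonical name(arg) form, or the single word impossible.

all 9 sequences checked — none match.

impossible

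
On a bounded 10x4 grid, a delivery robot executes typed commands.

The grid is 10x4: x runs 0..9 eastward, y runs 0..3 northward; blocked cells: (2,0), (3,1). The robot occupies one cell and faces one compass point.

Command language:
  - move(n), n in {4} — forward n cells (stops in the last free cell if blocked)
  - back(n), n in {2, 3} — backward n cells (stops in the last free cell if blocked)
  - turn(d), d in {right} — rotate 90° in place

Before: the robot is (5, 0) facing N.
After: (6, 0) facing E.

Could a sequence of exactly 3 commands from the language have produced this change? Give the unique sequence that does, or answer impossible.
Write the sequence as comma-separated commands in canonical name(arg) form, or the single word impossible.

key: order matters: swapping turn(right) and back(3) lands elsewhere
from: (5, 0) facing N
[1] after turn(right): (5, 0) facing E
[2] after move(4): (9, 0) facing E
[3] after back(3): (6, 0) facing E
uniquely the one of 64 3-step routes that fits.

turn(right), move(4), back(3)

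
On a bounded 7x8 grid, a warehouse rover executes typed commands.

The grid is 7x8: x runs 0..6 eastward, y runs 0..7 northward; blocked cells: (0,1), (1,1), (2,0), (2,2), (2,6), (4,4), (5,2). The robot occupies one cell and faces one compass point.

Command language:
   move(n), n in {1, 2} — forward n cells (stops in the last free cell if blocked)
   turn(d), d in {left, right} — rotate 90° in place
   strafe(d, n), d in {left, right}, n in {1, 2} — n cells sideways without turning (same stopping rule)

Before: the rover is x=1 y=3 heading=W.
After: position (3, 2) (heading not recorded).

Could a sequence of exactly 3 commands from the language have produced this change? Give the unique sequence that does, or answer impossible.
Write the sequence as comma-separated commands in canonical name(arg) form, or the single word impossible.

turn(left), strafe(left, 2), move(1)

key: order matters: swapping turn(left) and move(1) lands elsewhere
t0: x=1 y=3 heading=W
t=1 turn(left) ⇒ x=1 y=3 heading=S
t=2 strafe(left, 2) ⇒ x=3 y=3 heading=S
t=3 move(1) ⇒ x=3 y=2 heading=S
no rival 3-sequence matches.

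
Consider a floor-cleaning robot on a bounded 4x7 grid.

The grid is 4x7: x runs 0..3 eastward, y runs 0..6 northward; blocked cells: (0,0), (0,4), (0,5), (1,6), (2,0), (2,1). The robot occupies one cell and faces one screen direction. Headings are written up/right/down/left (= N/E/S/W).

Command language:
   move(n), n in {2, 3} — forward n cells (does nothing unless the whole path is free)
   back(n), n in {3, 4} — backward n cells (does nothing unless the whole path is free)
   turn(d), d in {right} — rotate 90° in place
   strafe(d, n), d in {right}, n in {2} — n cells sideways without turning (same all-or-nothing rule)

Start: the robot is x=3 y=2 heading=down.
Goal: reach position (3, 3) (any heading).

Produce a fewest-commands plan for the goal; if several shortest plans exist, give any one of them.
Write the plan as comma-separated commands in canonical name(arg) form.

from: x=3 y=2 heading=down
[1] after move(2): x=3 y=0 heading=down
[2] after back(3): x=3 y=3 heading=down
shorter routes all fall short; 2 is best.

move(2), back(3)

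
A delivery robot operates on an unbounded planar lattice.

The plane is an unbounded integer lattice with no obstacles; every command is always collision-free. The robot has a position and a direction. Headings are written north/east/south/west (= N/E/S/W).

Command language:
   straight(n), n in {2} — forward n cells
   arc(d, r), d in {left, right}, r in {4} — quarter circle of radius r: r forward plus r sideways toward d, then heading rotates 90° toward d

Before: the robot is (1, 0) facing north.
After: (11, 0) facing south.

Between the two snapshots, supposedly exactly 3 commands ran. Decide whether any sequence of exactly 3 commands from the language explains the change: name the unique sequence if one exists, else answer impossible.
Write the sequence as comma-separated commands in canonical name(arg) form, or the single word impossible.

key: position moved to (11,0) AND the heading swung to S — translation plus rotation needed
begin: (1, 0) facing north
[1] after arc(right, 4): (5, 4) facing east
[2] after straight(2): (7, 4) facing east
[3] after arc(right, 4): (11, 0) facing south
no rival 3-sequence matches.

arc(right, 4), straight(2), arc(right, 4)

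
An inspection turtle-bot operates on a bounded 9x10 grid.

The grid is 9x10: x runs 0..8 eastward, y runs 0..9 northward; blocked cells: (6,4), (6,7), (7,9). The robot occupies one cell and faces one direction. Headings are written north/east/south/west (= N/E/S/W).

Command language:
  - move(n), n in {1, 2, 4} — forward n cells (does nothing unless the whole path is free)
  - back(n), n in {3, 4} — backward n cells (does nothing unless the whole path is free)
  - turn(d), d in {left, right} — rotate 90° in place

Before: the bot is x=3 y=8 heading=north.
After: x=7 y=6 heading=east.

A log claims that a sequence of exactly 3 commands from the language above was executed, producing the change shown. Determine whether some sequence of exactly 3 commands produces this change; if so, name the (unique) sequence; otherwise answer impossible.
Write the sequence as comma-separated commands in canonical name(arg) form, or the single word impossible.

impossible

checked all 3-command options: none fits.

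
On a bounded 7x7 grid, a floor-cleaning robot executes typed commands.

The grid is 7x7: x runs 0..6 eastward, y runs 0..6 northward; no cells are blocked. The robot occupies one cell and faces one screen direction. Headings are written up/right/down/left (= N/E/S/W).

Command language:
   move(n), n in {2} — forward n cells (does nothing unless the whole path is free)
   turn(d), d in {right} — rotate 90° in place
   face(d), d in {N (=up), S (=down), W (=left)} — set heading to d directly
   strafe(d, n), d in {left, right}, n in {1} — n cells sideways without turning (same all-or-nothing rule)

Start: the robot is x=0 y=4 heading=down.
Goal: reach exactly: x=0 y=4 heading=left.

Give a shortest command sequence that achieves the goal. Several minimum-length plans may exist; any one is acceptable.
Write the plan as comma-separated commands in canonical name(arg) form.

turn(right)

from: x=0 y=4 heading=down
step 1 (turn(right)): x=0 y=4 heading=left
nothing shorter than 1 reaches the goal.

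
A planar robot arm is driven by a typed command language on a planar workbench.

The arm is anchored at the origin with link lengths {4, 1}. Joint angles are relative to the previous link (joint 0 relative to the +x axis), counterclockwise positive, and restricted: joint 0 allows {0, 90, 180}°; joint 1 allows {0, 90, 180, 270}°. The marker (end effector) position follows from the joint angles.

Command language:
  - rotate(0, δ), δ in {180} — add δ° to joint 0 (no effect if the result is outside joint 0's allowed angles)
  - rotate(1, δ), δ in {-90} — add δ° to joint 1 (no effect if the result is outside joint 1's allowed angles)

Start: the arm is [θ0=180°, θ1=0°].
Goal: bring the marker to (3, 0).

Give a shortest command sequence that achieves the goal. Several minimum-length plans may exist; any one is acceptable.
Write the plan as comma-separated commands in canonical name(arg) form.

start: [θ0=180°, θ1=0°]
1. rotate(1, -90) → [θ0=180°, θ1=270°]
2. rotate(1, -90) → [θ0=180°, θ1=180°]
3. rotate(0, 180) → [θ0=0°, θ1=180°]
nothing shorter than 3 reaches the goal.

rotate(1, -90), rotate(1, -90), rotate(0, 180)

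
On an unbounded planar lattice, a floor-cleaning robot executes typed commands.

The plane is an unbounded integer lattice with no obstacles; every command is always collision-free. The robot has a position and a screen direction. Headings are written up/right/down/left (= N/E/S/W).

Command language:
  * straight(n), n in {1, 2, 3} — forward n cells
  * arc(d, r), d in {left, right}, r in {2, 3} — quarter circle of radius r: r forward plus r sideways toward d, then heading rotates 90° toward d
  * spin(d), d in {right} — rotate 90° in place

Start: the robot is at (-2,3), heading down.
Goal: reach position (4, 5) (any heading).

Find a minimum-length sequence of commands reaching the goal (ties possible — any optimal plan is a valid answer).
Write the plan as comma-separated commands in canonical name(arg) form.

initial: at (-2,3), heading down
1. arc(left, 3) → at (1,0), heading right
2. arc(left, 3) → at (4,3), heading up
3. straight(2) → at (4,5), heading up
no 2-step plan works, so 3 is optimal.

arc(left, 3), arc(left, 3), straight(2)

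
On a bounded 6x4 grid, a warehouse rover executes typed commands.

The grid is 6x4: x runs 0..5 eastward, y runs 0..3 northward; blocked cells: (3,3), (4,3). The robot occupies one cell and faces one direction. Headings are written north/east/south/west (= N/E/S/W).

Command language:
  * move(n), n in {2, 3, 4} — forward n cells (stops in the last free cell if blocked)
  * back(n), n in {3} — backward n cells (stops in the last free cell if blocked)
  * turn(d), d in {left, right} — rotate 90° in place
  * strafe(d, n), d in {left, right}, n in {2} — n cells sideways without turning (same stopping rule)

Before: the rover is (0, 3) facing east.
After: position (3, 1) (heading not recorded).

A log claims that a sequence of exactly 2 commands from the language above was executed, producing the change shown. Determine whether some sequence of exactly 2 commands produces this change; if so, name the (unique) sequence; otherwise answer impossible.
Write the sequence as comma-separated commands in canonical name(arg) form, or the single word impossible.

key: order matters: swapping strafe(right, 2) and move(3) lands elsewhere
t0: (0, 3) facing east
step 1 (strafe(right, 2)): (0, 1) facing east
step 2 (move(3)): (3, 1) facing east
all 64 alternatives checked — unique.

strafe(right, 2), move(3)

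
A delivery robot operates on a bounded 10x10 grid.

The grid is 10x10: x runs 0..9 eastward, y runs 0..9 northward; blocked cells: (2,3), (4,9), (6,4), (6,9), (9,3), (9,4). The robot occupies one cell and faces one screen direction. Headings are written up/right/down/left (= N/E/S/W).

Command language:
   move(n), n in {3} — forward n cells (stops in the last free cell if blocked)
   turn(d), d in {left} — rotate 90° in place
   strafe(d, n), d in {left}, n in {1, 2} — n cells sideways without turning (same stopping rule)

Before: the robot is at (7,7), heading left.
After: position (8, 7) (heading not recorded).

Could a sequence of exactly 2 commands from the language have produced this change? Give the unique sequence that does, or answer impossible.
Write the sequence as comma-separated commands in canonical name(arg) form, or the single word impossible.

turn(left), strafe(left, 1)

key: order matters: swapping turn(left) and strafe(left, 1) lands elsewhere
t0: at (7,7), heading left
1. turn(left) → at (7,7), heading down
2. strafe(left, 1) → at (8,7), heading down
uniquely the one of 16 2-step routes that fits.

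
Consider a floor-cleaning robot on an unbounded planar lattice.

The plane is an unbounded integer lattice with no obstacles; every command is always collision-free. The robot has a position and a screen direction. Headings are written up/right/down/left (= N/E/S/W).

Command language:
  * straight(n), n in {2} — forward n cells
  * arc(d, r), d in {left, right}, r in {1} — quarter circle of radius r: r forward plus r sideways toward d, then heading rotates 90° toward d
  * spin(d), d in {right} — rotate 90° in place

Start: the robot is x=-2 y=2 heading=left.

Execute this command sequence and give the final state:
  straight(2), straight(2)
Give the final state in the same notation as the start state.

x=-6 y=2 heading=left

t0: x=-2 y=2 heading=left
1. straight(2) → x=-4 y=2 heading=left
2. straight(2) → x=-6 y=2 heading=left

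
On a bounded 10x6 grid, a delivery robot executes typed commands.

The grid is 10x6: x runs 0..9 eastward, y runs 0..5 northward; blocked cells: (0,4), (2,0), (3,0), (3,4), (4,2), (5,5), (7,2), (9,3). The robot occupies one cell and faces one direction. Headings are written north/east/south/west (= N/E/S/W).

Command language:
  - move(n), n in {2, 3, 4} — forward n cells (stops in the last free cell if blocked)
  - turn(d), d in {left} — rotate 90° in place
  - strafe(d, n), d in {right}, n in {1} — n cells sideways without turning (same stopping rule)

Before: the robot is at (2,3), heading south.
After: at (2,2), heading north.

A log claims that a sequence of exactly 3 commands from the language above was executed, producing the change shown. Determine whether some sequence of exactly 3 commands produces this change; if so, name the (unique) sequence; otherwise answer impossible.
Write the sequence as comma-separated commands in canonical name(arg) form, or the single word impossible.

key: cell and facing (now N) both changed — the 3 commands mix motion and turning
from: at (2,3), heading south
1. turn(left) → at (2,3), heading east
2. strafe(right, 1) → at (2,2), heading east
3. turn(left) → at (2,2), heading north
no rival 3-sequence matches.

turn(left), strafe(right, 1), turn(left)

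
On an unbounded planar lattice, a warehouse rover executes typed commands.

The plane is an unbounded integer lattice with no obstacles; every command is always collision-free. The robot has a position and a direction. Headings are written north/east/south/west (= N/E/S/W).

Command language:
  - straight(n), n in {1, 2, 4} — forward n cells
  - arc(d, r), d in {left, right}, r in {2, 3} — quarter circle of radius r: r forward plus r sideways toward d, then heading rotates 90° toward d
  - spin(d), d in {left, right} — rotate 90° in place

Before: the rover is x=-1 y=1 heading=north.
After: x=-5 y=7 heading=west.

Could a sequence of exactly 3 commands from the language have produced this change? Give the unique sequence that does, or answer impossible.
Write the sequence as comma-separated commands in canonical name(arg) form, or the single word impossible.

key: order matters: swapping straight(4) and straight(2) lands elsewhere
initial: x=-1 y=1 heading=north
1. straight(4) → x=-1 y=5 heading=north
2. arc(left, 2) → x=-3 y=7 heading=west
3. straight(2) → x=-5 y=7 heading=west
no rival 3-sequence matches.

straight(4), arc(left, 2), straight(2)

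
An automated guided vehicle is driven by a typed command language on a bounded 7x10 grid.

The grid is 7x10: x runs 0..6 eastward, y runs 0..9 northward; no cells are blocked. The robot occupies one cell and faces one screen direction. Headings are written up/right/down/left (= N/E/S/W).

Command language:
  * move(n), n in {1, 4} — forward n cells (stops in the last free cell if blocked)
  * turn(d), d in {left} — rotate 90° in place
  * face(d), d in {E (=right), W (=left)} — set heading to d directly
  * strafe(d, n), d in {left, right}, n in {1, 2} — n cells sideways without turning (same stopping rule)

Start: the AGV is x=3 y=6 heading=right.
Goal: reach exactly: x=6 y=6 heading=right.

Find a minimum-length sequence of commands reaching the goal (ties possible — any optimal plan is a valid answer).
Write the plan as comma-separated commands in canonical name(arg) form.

start: x=3 y=6 heading=right
[1] after move(4): x=6 y=6 heading=right
nothing shorter than 1 reaches the goal.

move(4)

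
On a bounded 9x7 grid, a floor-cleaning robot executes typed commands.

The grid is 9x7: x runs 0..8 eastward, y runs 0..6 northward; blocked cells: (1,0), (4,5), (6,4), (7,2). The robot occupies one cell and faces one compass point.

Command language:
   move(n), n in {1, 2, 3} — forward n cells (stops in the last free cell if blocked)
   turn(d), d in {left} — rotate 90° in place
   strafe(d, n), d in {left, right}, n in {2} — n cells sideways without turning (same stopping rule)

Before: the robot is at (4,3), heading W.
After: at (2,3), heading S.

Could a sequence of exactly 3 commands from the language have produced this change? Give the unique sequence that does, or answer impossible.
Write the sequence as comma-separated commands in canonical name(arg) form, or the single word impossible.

move(1), move(1), turn(left)

key: position moved to (2,3) AND the heading swung to S — translation plus rotation needed
t0: at (4,3), heading W
step 1 (move(1)): at (3,3), heading W
step 2 (move(1)): at (2,3), heading W
step 3 (turn(left)): at (2,3), heading S
uniquely the one of 216 3-step routes that fits.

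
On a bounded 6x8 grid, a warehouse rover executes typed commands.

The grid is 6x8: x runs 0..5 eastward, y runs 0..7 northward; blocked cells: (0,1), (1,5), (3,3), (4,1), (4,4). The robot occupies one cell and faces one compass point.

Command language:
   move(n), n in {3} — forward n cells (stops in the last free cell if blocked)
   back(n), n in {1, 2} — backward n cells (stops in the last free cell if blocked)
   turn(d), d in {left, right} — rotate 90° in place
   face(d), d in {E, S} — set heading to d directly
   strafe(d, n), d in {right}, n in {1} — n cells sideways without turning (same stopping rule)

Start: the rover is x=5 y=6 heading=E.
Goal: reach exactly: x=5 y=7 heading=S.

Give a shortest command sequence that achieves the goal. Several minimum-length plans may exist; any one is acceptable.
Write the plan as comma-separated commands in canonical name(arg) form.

begin: x=5 y=6 heading=E
[1] after turn(right): x=5 y=6 heading=S
[2] after back(1): x=5 y=7 heading=S
nothing shorter than 2 reaches the goal.

turn(right), back(1)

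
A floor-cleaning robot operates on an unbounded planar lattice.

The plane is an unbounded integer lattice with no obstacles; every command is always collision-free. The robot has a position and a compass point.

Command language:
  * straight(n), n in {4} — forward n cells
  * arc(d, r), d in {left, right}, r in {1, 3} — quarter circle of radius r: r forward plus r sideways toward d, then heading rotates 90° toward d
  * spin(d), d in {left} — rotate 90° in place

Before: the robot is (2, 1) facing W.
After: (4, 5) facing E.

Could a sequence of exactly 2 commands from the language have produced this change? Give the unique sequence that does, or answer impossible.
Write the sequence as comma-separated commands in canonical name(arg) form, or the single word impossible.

key: position moved to (4,5) AND the heading swung to E — translation plus rotation needed
t0: (2, 1) facing W
step 1 (arc(right, 1)): (1, 2) facing N
step 2 (arc(right, 3)): (4, 5) facing E
no other 2-command option fits: unique.

arc(right, 1), arc(right, 3)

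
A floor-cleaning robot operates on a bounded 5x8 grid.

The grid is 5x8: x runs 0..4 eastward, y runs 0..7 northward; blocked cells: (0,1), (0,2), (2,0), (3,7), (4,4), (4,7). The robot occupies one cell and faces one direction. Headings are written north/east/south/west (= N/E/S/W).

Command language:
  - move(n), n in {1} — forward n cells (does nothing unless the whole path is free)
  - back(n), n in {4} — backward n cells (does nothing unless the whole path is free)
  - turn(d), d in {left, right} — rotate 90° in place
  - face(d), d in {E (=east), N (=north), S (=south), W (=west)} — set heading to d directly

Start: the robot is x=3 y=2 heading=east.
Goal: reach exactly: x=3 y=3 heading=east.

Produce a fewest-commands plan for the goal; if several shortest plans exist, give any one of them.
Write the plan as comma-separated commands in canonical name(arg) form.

begin: x=3 y=2 heading=east
step 1 (face(N)): x=3 y=2 heading=north
step 2 (move(1)): x=3 y=3 heading=north
step 3 (turn(right)): x=3 y=3 heading=east
shorter routes all fall short; 3 is best.

face(N), move(1), turn(right)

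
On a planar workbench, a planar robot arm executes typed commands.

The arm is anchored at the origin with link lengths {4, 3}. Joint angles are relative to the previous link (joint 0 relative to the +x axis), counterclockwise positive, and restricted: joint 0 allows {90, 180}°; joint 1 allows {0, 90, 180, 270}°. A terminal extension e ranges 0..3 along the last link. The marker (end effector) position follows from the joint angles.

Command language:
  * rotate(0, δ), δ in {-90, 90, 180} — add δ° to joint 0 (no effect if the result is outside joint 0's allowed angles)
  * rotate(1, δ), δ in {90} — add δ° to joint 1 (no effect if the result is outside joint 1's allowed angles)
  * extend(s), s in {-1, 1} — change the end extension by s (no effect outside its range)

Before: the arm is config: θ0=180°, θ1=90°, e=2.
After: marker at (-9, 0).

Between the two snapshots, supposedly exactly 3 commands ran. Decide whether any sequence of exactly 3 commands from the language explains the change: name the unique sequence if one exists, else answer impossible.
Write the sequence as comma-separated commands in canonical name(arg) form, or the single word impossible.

rotate(1, 90), rotate(1, 90), rotate(1, 90)

start: config: θ0=180°, θ1=90°, e=2
step 1 (rotate(1, 90)): config: θ0=180°, θ1=180°, e=2
step 2 (rotate(1, 90)): config: θ0=180°, θ1=270°, e=2
step 3 (rotate(1, 90)): config: θ0=180°, θ1=0°, e=2
no rival 3-sequence matches.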